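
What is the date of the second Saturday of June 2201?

June 13, 2201

June 1, 2201 is a Monday.
The first Saturday is therefore June 6 (5 days later).
The second Saturday is 6 + 1×7 = June 13.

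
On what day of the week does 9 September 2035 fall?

Sunday

January 1, 2035 is a Monday.
Jan 1, 2035 → Feb 1, 2035: 31 days (January has 31).
Feb 1, 2035 → Mar 1, 2035: 28 days (February has 28).
Mar 1, 2035 → Apr 1, 2035: 31 days (March has 31).
Apr 1, 2035 → May 1, 2035: 30 days (April has 30).
May 1, 2035 → Jun 1, 2035: 31 days (May has 31).
Jun 1, 2035 → Jul 1, 2035: 30 days (June has 30).
Jul 1, 2035 → Aug 1, 2035: 31 days (July has 31).
Aug 1, 2035 → Sep 1, 2035: 31 days (August has 31).
Sep 1, 2035 → Sep 9, 2035: 8 days.
Total: 251 days.
251 mod 7 = 6, so Monday + 6 = Sunday.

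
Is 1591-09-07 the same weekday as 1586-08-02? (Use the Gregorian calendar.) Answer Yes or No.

Yes

From Aug 2, 1586 to Sep 7, 1591 is 1862 days.
1862 mod 7 = 0, so they are the same weekday.
(Aug 2, 1586 is a Saturday; Sep 7, 1591 is a Saturday.)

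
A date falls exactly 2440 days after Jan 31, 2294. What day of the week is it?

Sunday

First find the weekday of Jan 31, 2294. Doomsday rule: the anchor day for the 2200s is Friday. For year 94: 94÷12 = 7 r 10, and 10÷4 = 2, so 7+10+2 = 19.
Friday + 19 ≡ Wednesday — that's 2294's doomsday.
In January the doomsday date is Jan 3 (2294 is not a leap year).
Jan 31 is 28 days after Jan 3; 28 mod 7 = 0, so Wednesday + 0 = Wednesday.
2440 mod 7 = 4, so 2440 days after a Wednesday is Wednesday + 4 = Sunday.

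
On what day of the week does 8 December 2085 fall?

January 1, 2085 is a Monday.
Jan 1, 2085 → Feb 1, 2085: 31 days (January has 31).
Feb 1, 2085 → Mar 1, 2085: 28 days (February has 28).
Mar 1, 2085 → Apr 1, 2085: 31 days (March has 31).
Apr 1, 2085 → May 1, 2085: 30 days (April has 30).
May 1, 2085 → Jun 1, 2085: 31 days (May has 31).
Jun 1, 2085 → Jul 1, 2085: 30 days (June has 30).
Jul 1, 2085 → Aug 1, 2085: 31 days (July has 31).
Aug 1, 2085 → Sep 1, 2085: 31 days (August has 31).
Sep 1, 2085 → Oct 1, 2085: 30 days (September has 30).
Oct 1, 2085 → Nov 1, 2085: 31 days (October has 31).
Nov 1, 2085 → Dec 1, 2085: 30 days (November has 30).
Dec 1, 2085 → Dec 8, 2085: 7 days.
Total: 341 days.
341 mod 7 = 5, so Monday + 5 = Saturday.

Saturday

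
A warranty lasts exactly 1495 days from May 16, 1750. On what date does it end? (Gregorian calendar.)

June 19, 1754

+365 (one year) → May 16, 1751 (1130 left).
+366 (one year; includes Feb 29, 1752) → May 16, 1752 (764 left).
+365 (one year) → May 16, 1753 (399 left).
May has 31 days: +16 → Jun 1, 1753 (383 left).
Jun has 30 days: +30 → Jul 1, 1753 (353 left).
Jul has 31 days: +31 → Aug 1, 1753 (322 left).
Aug has 31 days: +31 → Sep 1, 1753 (291 left).
Sep has 30 days: +30 → Oct 1, 1753 (261 left).
Oct has 31 days: +31 → Nov 1, 1753 (230 left).
Nov has 30 days: +30 → Dec 1, 1753 (200 left).
Dec has 31 days: +31 → Jan 1, 1754 (169 left).
Jan has 31 days: +31 → Feb 1, 1754 (138 left).
Feb has 28 days: +28 → Mar 1, 1754 (110 left).
Mar has 31 days: +31 → Apr 1, 1754 (79 left).
Apr has 30 days: +30 → May 1, 1754 (49 left).
May has 31 days: +31 → Jun 1, 1754 (18 left).
+18 → Jun 19, 1754.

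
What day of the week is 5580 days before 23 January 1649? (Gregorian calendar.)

Jan 23, 1649 is a Saturday.
5580 mod 7 = 1, so 5580 days before a Saturday is Saturday − 1 = Friday.

Friday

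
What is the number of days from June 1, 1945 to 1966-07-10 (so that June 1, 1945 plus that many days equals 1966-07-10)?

7709

Jun 1, 1945 → Jun 1, 1946: 365 days.
Jun 1, 1946 → Jun 1, 1947: 365 days.
Jun 1, 1947 → Jun 1, 1948: 366 days (Feb 29, 1948 is in that span).
Jun 1, 1948 → Jun 1, 1949: 365 days.
Jun 1, 1949 → Jun 1, 1950: 365 days.
Jun 1, 1950 → Jun 1, 1951: 365 days.
Jun 1, 1951 → Jun 1, 1952: 366 days (Feb 29, 1952 is in that span).
Jun 1, 1952 → Jun 1, 1953: 365 days.
Jun 1, 1953 → Jun 1, 1954: 365 days.
Jun 1, 1954 → Jun 1, 1955: 365 days.
Jun 1, 1955 → Jun 1, 1956: 366 days (Feb 29, 1956 is in that span).
Jun 1, 1956 → Jun 1, 1957: 365 days.
Jun 1, 1957 → Jun 1, 1958: 365 days.
Jun 1, 1958 → Jun 1, 1959: 365 days.
Jun 1, 1959 → Jun 1, 1960: 366 days (Feb 29, 1960 is in that span).
Jun 1, 1960 → Jun 1, 1961: 365 days.
Jun 1, 1961 → Jun 1, 1962: 365 days.
Jun 1, 1962 → Jun 1, 1963: 365 days.
Jun 1, 1963 → Jun 1, 1964: 366 days (Feb 29, 1964 is in that span).
Jun 1, 1964 → Jun 1, 1965: 365 days.
Jun 1, 1965 → Jun 1, 1966: 365 days.
Jun 1, 1966 → Jul 1, 1966: 30 days (June has 30).
Jul 1, 1966 → Jul 10, 1966: 9 days.
Total: 7709 days.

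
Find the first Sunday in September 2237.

September 1, 2237 is a Friday.
The first Sunday is therefore September 3 (2 days later).

September 3, 2237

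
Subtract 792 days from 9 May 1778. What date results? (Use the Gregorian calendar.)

−365 (one year) → May 9, 1777 (427 left).
−365 (one year) → May 9, 1776 (62 left).
−9 → Apr 30, 1776 (end of Apr, 30 days; 53 left).
−30 → Mar 31, 1776 (end of Mar, 31 days; 23 left).
−23 → Mar 8, 1776.

March 8, 1776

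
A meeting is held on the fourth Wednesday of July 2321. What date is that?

July 27, 2321

July 1, 2321 is a Friday.
The first Wednesday is therefore July 6 (5 days later).
The fourth Wednesday is 6 + 3×7 = July 27.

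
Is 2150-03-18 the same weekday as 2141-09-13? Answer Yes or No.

Yes

From Sep 13, 2141 to Mar 18, 2150 is 3108 days.
3108 mod 7 = 0, so they are the same weekday.
(Sep 13, 2141 is a Wednesday; Mar 18, 2150 is a Wednesday.)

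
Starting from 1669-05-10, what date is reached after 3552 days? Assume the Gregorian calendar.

+365 (one year) → May 10, 1670 (3187 left).
+365 (one year) → May 10, 1671 (2822 left).
+366 (one year; includes Feb 29, 1672) → May 10, 1672 (2456 left).
+365 (one year) → May 10, 1673 (2091 left).
+365 (one year) → May 10, 1674 (1726 left).
+365 (one year) → May 10, 1675 (1361 left).
+366 (one year; includes Feb 29, 1676) → May 10, 1676 (995 left).
+365 (one year) → May 10, 1677 (630 left).
+365 (one year) → May 10, 1678 (265 left).
May has 31 days: +22 → Jun 1, 1678 (243 left).
Jun has 30 days: +30 → Jul 1, 1678 (213 left).
Jul has 31 days: +31 → Aug 1, 1678 (182 left).
Aug has 31 days: +31 → Sep 1, 1678 (151 left).
Sep has 30 days: +30 → Oct 1, 1678 (121 left).
Oct has 31 days: +31 → Nov 1, 1678 (90 left).
Nov has 30 days: +30 → Dec 1, 1678 (60 left).
Dec has 31 days: +31 → Jan 1, 1679 (29 left).
+29 → Jan 30, 1679.

January 30, 1679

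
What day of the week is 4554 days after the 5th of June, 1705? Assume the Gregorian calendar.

Tuesday

Jun 5, 1705 is a Friday.
4554 mod 7 = 4, so 4554 days after a Friday is Friday + 4 = Tuesday.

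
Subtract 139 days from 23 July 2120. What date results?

−23 → Jun 30, 2120 (end of Jun, 30 days; 116 left).
−30 → May 31, 2120 (end of May, 31 days; 86 left).
−31 → Apr 30, 2120 (end of Apr, 30 days; 55 left).
−30 → Mar 31, 2120 (end of Mar, 31 days; 25 left).
−25 → Mar 6, 2120.

March 6, 2120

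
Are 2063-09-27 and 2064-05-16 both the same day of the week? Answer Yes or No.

From Sep 27, 2063 to May 16, 2064 is 232 days.
232 mod 7 = 1, so they are different weekdays.
(Sep 27, 2063 is a Thursday; May 16, 2064 is a Friday.)

No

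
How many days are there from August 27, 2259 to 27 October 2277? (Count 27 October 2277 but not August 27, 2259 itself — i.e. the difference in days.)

6636

Aug 27, 2259 → Aug 27, 2260: 366 days (Feb 29, 2260 is in that span).
Aug 27, 2260 → Aug 27, 2261: 365 days.
Aug 27, 2261 → Aug 27, 2262: 365 days.
Aug 27, 2262 → Aug 27, 2263: 365 days.
Aug 27, 2263 → Aug 27, 2264: 366 days (Feb 29, 2264 is in that span).
Aug 27, 2264 → Aug 27, 2265: 365 days.
Aug 27, 2265 → Aug 27, 2266: 365 days.
Aug 27, 2266 → Aug 27, 2267: 365 days.
Aug 27, 2267 → Aug 27, 2268: 366 days (Feb 29, 2268 is in that span).
Aug 27, 2268 → Aug 27, 2269: 365 days.
Aug 27, 2269 → Aug 27, 2270: 365 days.
Aug 27, 2270 → Aug 27, 2271: 365 days.
Aug 27, 2271 → Aug 27, 2272: 366 days (Feb 29, 2272 is in that span).
Aug 27, 2272 → Aug 27, 2273: 365 days.
Aug 27, 2273 → Aug 27, 2274: 365 days.
Aug 27, 2274 → Aug 27, 2275: 365 days.
Aug 27, 2275 → Aug 27, 2276: 366 days (Feb 29, 2276 is in that span).
Aug 27, 2276 → Aug 27, 2277: 365 days.
Aug 27, 2277 → Sep 27, 2277: 31 days (August has 31).
Sep 27, 2277 → Oct 27, 2277: 30 days.
Total: 6636 days.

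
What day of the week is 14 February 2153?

January 1, 2153 is a Monday.
Jan 1, 2153 → Feb 1, 2153: 31 days (January has 31).
Feb 1, 2153 → Feb 14, 2153: 13 days.
Total: 44 days.
44 mod 7 = 2, so Monday + 2 = Wednesday.

Wednesday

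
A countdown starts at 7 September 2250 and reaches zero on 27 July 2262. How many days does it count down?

Sep 7, 2250 → Sep 7, 2251: 365 days.
Sep 7, 2251 → Sep 7, 2252: 366 days (Feb 29, 2252 is in that span).
Sep 7, 2252 → Sep 7, 2253: 365 days.
Sep 7, 2253 → Sep 7, 2254: 365 days.
Sep 7, 2254 → Sep 7, 2255: 365 days.
Sep 7, 2255 → Sep 7, 2256: 366 days (Feb 29, 2256 is in that span).
Sep 7, 2256 → Sep 7, 2257: 365 days.
Sep 7, 2257 → Sep 7, 2258: 365 days.
Sep 7, 2258 → Sep 7, 2259: 365 days.
Sep 7, 2259 → Sep 7, 2260: 366 days (Feb 29, 2260 is in that span).
Sep 7, 2260 → Sep 7, 2261: 365 days.
Sep 7, 2261 → Oct 7, 2261: 30 days (September has 30).
Oct 7, 2261 → Nov 7, 2261: 31 days (October has 31).
Nov 7, 2261 → Dec 7, 2261: 30 days (November has 30).
Dec 7, 2261 → Jan 7, 2262: 31 days (December has 31).
Jan 7, 2262 → Feb 7, 2262: 31 days (January has 31).
Feb 7, 2262 → Mar 7, 2262: 28 days (February has 28).
Mar 7, 2262 → Apr 7, 2262: 31 days (March has 31).
Apr 7, 2262 → May 7, 2262: 30 days (April has 30).
May 7, 2262 → Jun 7, 2262: 31 days (May has 31).
Jun 7, 2262 → Jul 7, 2262: 30 days (June has 30).
Jul 7, 2262 → Jul 27, 2262: 20 days.
Total: 4341 days.

4341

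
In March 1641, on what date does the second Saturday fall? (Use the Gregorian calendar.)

March 9, 1641

March 1, 1641 is a Friday.
The first Saturday is therefore March 2 (1 days later).
The second Saturday is 2 + 1×7 = March 9.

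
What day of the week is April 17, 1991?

January 1, 1991 is a Tuesday.
Jan 1, 1991 → Feb 1, 1991: 31 days (January has 31).
Feb 1, 1991 → Mar 1, 1991: 28 days (February has 28).
Mar 1, 1991 → Apr 1, 1991: 31 days (March has 31).
Apr 1, 1991 → Apr 17, 1991: 16 days.
Total: 106 days.
106 mod 7 = 1, so Tuesday + 1 = Wednesday.

Wednesday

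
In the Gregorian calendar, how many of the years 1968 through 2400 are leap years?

106

Multiples of 4 in [1968,2400]: 109.
Of those, multiples of 100: 5 (not leap unless ÷400).
Multiples of 400: 2.
Leap years = 109 − 5 + 2 = 106.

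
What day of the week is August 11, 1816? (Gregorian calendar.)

Sunday

Doomsday rule: the anchor day for the 1800s is Friday. For year 16: 16÷12 = 1 r 4, and 4÷4 = 1, so 1+4+1 = 6.
Friday + 6 ≡ Thursday — that's 1816's doomsday.
In August the doomsday date is Aug 8.
Aug 11 is 3 days after Aug 8; 3 mod 7 = 3, so Thursday + 3 = Sunday.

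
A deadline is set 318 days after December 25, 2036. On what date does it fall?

Dec has 31 days: +7 → Jan 1, 2037 (311 left).
Jan has 31 days: +31 → Feb 1, 2037 (280 left).
Feb has 28 days: +28 → Mar 1, 2037 (252 left).
Mar has 31 days: +31 → Apr 1, 2037 (221 left).
Apr has 30 days: +30 → May 1, 2037 (191 left).
May has 31 days: +31 → Jun 1, 2037 (160 left).
Jun has 30 days: +30 → Jul 1, 2037 (130 left).
Jul has 31 days: +31 → Aug 1, 2037 (99 left).
Aug has 31 days: +31 → Sep 1, 2037 (68 left).
Sep has 30 days: +30 → Oct 1, 2037 (38 left).
Oct has 31 days: +31 → Nov 1, 2037 (7 left).
+7 → Nov 8, 2037.

November 8, 2037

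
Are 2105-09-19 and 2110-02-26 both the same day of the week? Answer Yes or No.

From Sep 19, 2105 to Feb 26, 2110 is 1621 days.
1621 mod 7 = 4, so they are different weekdays.
(Sep 19, 2105 is a Saturday; Feb 26, 2110 is a Wednesday.)

No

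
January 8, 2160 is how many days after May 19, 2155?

May 19, 2155 → May 19, 2156: 366 days (Feb 29, 2156 is in that span).
May 19, 2156 → May 19, 2157: 365 days.
May 19, 2157 → May 19, 2158: 365 days.
May 19, 2158 → May 19, 2159: 365 days.
May 19, 2159 → Jun 19, 2159: 31 days (May has 31).
Jun 19, 2159 → Jul 19, 2159: 30 days (June has 30).
Jul 19, 2159 → Aug 19, 2159: 31 days (July has 31).
Aug 19, 2159 → Sep 19, 2159: 31 days (August has 31).
Sep 19, 2159 → Oct 19, 2159: 30 days (September has 30).
Oct 19, 2159 → Nov 19, 2159: 31 days (October has 31).
Nov 19, 2159 → Dec 19, 2159: 30 days (November has 30).
Dec 19, 2159 → Jan 8, 2160: 20 days.
Total: 1695 days.

1695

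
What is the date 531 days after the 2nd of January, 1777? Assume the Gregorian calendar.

June 17, 1778

+365 (one year) → Jan 2, 1778 (166 left).
Jan has 31 days: +30 → Feb 1, 1778 (136 left).
Feb has 28 days: +28 → Mar 1, 1778 (108 left).
Mar has 31 days: +31 → Apr 1, 1778 (77 left).
Apr has 30 days: +30 → May 1, 1778 (47 left).
May has 31 days: +31 → Jun 1, 1778 (16 left).
+16 → Jun 17, 1778.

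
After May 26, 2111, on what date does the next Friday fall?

May 26, 2111 is a Tuesday.
From Tuesday to the next Friday is 3 days.
May 26, 2111 + 3 = May 29, 2111.

May 29, 2111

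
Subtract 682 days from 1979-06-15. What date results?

−365 (one year) → Jun 15, 1978 (317 left).
−15 → May 31, 1978 (end of May, 31 days; 302 left).
−31 → Apr 30, 1978 (end of Apr, 30 days; 271 left).
−30 → Mar 31, 1978 (end of Mar, 31 days; 241 left).
−31 → Feb 28, 1978 (end of Feb, 28 days; 210 left).
−28 → Jan 31, 1978 (end of Jan, 31 days; 182 left).
−31 → Dec 31, 1977 (end of Dec, 31 days; 151 left).
−31 → Nov 30, 1977 (end of Nov, 30 days; 120 left).
−30 → Oct 31, 1977 (end of Oct, 31 days; 90 left).
−31 → Sep 30, 1977 (end of Sep, 30 days; 59 left).
−30 → Aug 31, 1977 (end of Aug, 31 days; 29 left).
−29 → Aug 2, 1977.

August 2, 1977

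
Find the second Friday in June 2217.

June 1, 2217 is a Sunday.
The first Friday is therefore June 6 (5 days later).
The second Friday is 6 + 1×7 = June 13.

June 13, 2217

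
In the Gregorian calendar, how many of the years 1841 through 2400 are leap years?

136

Multiples of 4 in [1841,2400]: 140.
Of those, multiples of 100: 6 (not leap unless ÷400).
Multiples of 400: 2.
Leap years = 140 − 6 + 2 = 136.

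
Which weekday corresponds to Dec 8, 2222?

January 1, 2222 is a Tuesday.
Jan 1, 2222 → Feb 1, 2222: 31 days (January has 31).
Feb 1, 2222 → Mar 1, 2222: 28 days (February has 28).
Mar 1, 2222 → Apr 1, 2222: 31 days (March has 31).
Apr 1, 2222 → May 1, 2222: 30 days (April has 30).
May 1, 2222 → Jun 1, 2222: 31 days (May has 31).
Jun 1, 2222 → Jul 1, 2222: 30 days (June has 30).
Jul 1, 2222 → Aug 1, 2222: 31 days (July has 31).
Aug 1, 2222 → Sep 1, 2222: 31 days (August has 31).
Sep 1, 2222 → Oct 1, 2222: 30 days (September has 30).
Oct 1, 2222 → Nov 1, 2222: 31 days (October has 31).
Nov 1, 2222 → Dec 1, 2222: 30 days (November has 30).
Dec 1, 2222 → Dec 8, 2222: 7 days.
Total: 341 days.
341 mod 7 = 5, so Tuesday + 5 = Sunday.

Sunday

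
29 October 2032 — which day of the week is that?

January 1, 2032 is a Thursday.
Jan 1, 2032 → Feb 1, 2032: 31 days (January has 31).
Feb 1, 2032 → Mar 1, 2032: 29 days (February has 29).
Mar 1, 2032 → Apr 1, 2032: 31 days (March has 31).
Apr 1, 2032 → May 1, 2032: 30 days (April has 30).
May 1, 2032 → Jun 1, 2032: 31 days (May has 31).
Jun 1, 2032 → Jul 1, 2032: 30 days (June has 30).
Jul 1, 2032 → Aug 1, 2032: 31 days (July has 31).
Aug 1, 2032 → Sep 1, 2032: 31 days (August has 31).
Sep 1, 2032 → Oct 1, 2032: 30 days (September has 30).
Oct 1, 2032 → Oct 29, 2032: 28 days.
Total: 302 days.
302 mod 7 = 1, so Thursday + 1 = Friday.

Friday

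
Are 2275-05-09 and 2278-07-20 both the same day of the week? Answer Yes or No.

No

From May 9, 2275 to Jul 20, 2278 is 1168 days.
1168 mod 7 = 6, so they are different weekdays.
(May 9, 2275 is a Sunday; Jul 20, 2278 is a Saturday.)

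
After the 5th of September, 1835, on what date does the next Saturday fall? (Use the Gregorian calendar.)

September 12, 1835

Sep 5, 1835 is a Saturday.
From Saturday to the next Saturday is 7 days.
Sep 5, 1835 + 7 = Sep 12, 1835.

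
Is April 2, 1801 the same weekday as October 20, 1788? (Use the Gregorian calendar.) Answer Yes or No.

From Oct 20, 1788 to Apr 2, 1801 is 4546 days.
4546 mod 7 = 3, so they are different weekdays.
(Oct 20, 1788 is a Monday; Apr 2, 1801 is a Thursday.)

No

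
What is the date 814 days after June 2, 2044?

+365 (one year) → Jun 2, 2045 (449 left).
+365 (one year) → Jun 2, 2046 (84 left).
Jun has 30 days: +29 → Jul 1, 2046 (55 left).
Jul has 31 days: +31 → Aug 1, 2046 (24 left).
+24 → Aug 25, 2046.

August 25, 2046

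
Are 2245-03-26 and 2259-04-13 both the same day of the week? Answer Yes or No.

Yes

From Mar 26, 2245 to Apr 13, 2259 is 5131 days.
5131 mod 7 = 0, so they are the same weekday.
(Mar 26, 2245 is a Wednesday; Apr 13, 2259 is a Wednesday.)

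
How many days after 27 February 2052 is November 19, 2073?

7936

Feb 27, 2052 → Feb 27, 2053: 366 days (Feb 29, 2052 is in that span).
Feb 27, 2053 → Feb 27, 2054: 365 days.
Feb 27, 2054 → Feb 27, 2055: 365 days.
Feb 27, 2055 → Feb 27, 2056: 365 days.
Feb 27, 2056 → Feb 27, 2057: 366 days (Feb 29, 2056 is in that span).
Feb 27, 2057 → Feb 27, 2058: 365 days.
Feb 27, 2058 → Feb 27, 2059: 365 days.
Feb 27, 2059 → Feb 27, 2060: 365 days.
Feb 27, 2060 → Feb 27, 2061: 366 days (Feb 29, 2060 is in that span).
Feb 27, 2061 → Feb 27, 2062: 365 days.
Feb 27, 2062 → Feb 27, 2063: 365 days.
Feb 27, 2063 → Feb 27, 2064: 365 days.
Feb 27, 2064 → Feb 27, 2065: 366 days (Feb 29, 2064 is in that span).
Feb 27, 2065 → Feb 27, 2066: 365 days.
Feb 27, 2066 → Feb 27, 2067: 365 days.
Feb 27, 2067 → Feb 27, 2068: 365 days.
Feb 27, 2068 → Feb 27, 2069: 366 days (Feb 29, 2068 is in that span).
Feb 27, 2069 → Feb 27, 2070: 365 days.
Feb 27, 2070 → Feb 27, 2071: 365 days.
Feb 27, 2071 → Feb 27, 2072: 365 days.
Feb 27, 2072 → Feb 27, 2073: 366 days (Feb 29, 2072 is in that span).
Feb 27, 2073 → Mar 27, 2073: 28 days (February has 28).
Mar 27, 2073 → Apr 27, 2073: 31 days (March has 31).
Apr 27, 2073 → May 27, 2073: 30 days (April has 30).
May 27, 2073 → Jun 27, 2073: 31 days (May has 31).
Jun 27, 2073 → Jul 27, 2073: 30 days (June has 30).
Jul 27, 2073 → Aug 27, 2073: 31 days (July has 31).
Aug 27, 2073 → Sep 27, 2073: 31 days (August has 31).
Sep 27, 2073 → Oct 27, 2073: 30 days (September has 30).
Oct 27, 2073 → Nov 19, 2073: 23 days.
Total: 7936 days.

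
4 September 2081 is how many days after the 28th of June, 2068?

4816

Jun 28, 2068 → Jun 28, 2069: 365 days.
Jun 28, 2069 → Jun 28, 2070: 365 days.
Jun 28, 2070 → Jun 28, 2071: 365 days.
Jun 28, 2071 → Jun 28, 2072: 366 days (Feb 29, 2072 is in that span).
Jun 28, 2072 → Jun 28, 2073: 365 days.
Jun 28, 2073 → Jun 28, 2074: 365 days.
Jun 28, 2074 → Jun 28, 2075: 365 days.
Jun 28, 2075 → Jun 28, 2076: 366 days (Feb 29, 2076 is in that span).
Jun 28, 2076 → Jun 28, 2077: 365 days.
Jun 28, 2077 → Jun 28, 2078: 365 days.
Jun 28, 2078 → Jun 28, 2079: 365 days.
Jun 28, 2079 → Jun 28, 2080: 366 days (Feb 29, 2080 is in that span).
Jun 28, 2080 → Jun 28, 2081: 365 days.
Jun 28, 2081 → Jul 28, 2081: 30 days (June has 30).
Jul 28, 2081 → Aug 28, 2081: 31 days (July has 31).
Aug 28, 2081 → Sep 4, 2081: 7 days.
Total: 4816 days.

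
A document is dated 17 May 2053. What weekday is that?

Saturday

January 1, 2053 is a Wednesday.
Jan 1, 2053 → Feb 1, 2053: 31 days (January has 31).
Feb 1, 2053 → Mar 1, 2053: 28 days (February has 28).
Mar 1, 2053 → Apr 1, 2053: 31 days (March has 31).
Apr 1, 2053 → May 1, 2053: 30 days (April has 30).
May 1, 2053 → May 17, 2053: 16 days.
Total: 136 days.
136 mod 7 = 3, so Wednesday + 3 = Saturday.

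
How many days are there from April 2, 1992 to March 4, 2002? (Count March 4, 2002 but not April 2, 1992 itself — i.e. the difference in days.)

3623

Apr 2, 1992 → Apr 2, 1993: 365 days.
Apr 2, 1993 → Apr 2, 1994: 365 days.
Apr 2, 1994 → Apr 2, 1995: 365 days.
Apr 2, 1995 → Apr 2, 1996: 366 days (Feb 29, 1996 is in that span).
Apr 2, 1996 → Apr 2, 1997: 365 days.
Apr 2, 1997 → Apr 2, 1998: 365 days.
Apr 2, 1998 → Apr 2, 1999: 365 days.
Apr 2, 1999 → Apr 2, 2000: 366 days (Feb 29, 2000 is in that span).
Apr 2, 2000 → Apr 2, 2001: 365 days.
Apr 2, 2001 → May 2, 2001: 30 days (April has 30).
May 2, 2001 → Jun 2, 2001: 31 days (May has 31).
Jun 2, 2001 → Jul 2, 2001: 30 days (June has 30).
Jul 2, 2001 → Aug 2, 2001: 31 days (July has 31).
Aug 2, 2001 → Sep 2, 2001: 31 days (August has 31).
Sep 2, 2001 → Oct 2, 2001: 30 days (September has 30).
Oct 2, 2001 → Nov 2, 2001: 31 days (October has 31).
Nov 2, 2001 → Dec 2, 2001: 30 days (November has 30).
Dec 2, 2001 → Jan 2, 2002: 31 days (December has 31).
Jan 2, 2002 → Feb 2, 2002: 31 days (January has 31).
Feb 2, 2002 → Mar 2, 2002: 28 days (February has 28).
Mar 2, 2002 → Mar 4, 2002: 2 days.
Total: 3623 days.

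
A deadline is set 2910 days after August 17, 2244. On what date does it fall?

August 5, 2252

+365 (one year) → Aug 17, 2245 (2545 left).
+365 (one year) → Aug 17, 2246 (2180 left).
+365 (one year) → Aug 17, 2247 (1815 left).
+366 (one year; includes Feb 29, 2248) → Aug 17, 2248 (1449 left).
+365 (one year) → Aug 17, 2249 (1084 left).
+365 (one year) → Aug 17, 2250 (719 left).
+365 (one year) → Aug 17, 2251 (354 left).
Aug has 31 days: +15 → Sep 1, 2251 (339 left).
Sep has 30 days: +30 → Oct 1, 2251 (309 left).
Oct has 31 days: +31 → Nov 1, 2251 (278 left).
Nov has 30 days: +30 → Dec 1, 2251 (248 left).
Dec has 31 days: +31 → Jan 1, 2252 (217 left).
Jan has 31 days: +31 → Feb 1, 2252 (186 left).
Feb has 29 days: +29 → Mar 1, 2252 (157 left).
Mar has 31 days: +31 → Apr 1, 2252 (126 left).
Apr has 30 days: +30 → May 1, 2252 (96 left).
May has 31 days: +31 → Jun 1, 2252 (65 left).
Jun has 30 days: +30 → Jul 1, 2252 (35 left).
Jul has 31 days: +31 → Aug 1, 2252 (4 left).
+4 → Aug 5, 2252.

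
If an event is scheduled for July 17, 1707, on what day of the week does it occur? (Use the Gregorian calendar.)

Doomsday rule: the anchor day for the 1700s is Sunday. For year 07: 7÷12 = 0 r 7, and 7÷4 = 1, so 0+7+1 = 8.
Sunday + 8 ≡ Monday — that's 1707's doomsday.
In July the doomsday date is Jul 11.
Jul 17 is 6 days after Jul 11; 6 mod 7 = 6, so Monday + 6 = Sunday.

Sunday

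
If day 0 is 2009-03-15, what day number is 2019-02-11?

Mar 15, 2009 → Mar 15, 2010: 365 days.
Mar 15, 2010 → Mar 15, 2011: 365 days.
Mar 15, 2011 → Mar 15, 2012: 366 days (Feb 29, 2012 is in that span).
Mar 15, 2012 → Mar 15, 2013: 365 days.
Mar 15, 2013 → Mar 15, 2014: 365 days.
Mar 15, 2014 → Mar 15, 2015: 365 days.
Mar 15, 2015 → Mar 15, 2016: 366 days (Feb 29, 2016 is in that span).
Mar 15, 2016 → Mar 15, 2017: 365 days.
Mar 15, 2017 → Mar 15, 2018: 365 days.
Mar 15, 2018 → Apr 15, 2018: 31 days (March has 31).
Apr 15, 2018 → May 15, 2018: 30 days (April has 30).
May 15, 2018 → Jun 15, 2018: 31 days (May has 31).
Jun 15, 2018 → Jul 15, 2018: 30 days (June has 30).
Jul 15, 2018 → Aug 15, 2018: 31 days (July has 31).
Aug 15, 2018 → Sep 15, 2018: 31 days (August has 31).
Sep 15, 2018 → Oct 15, 2018: 30 days (September has 30).
Oct 15, 2018 → Nov 15, 2018: 31 days (October has 31).
Nov 15, 2018 → Dec 15, 2018: 30 days (November has 30).
Dec 15, 2018 → Jan 15, 2019: 31 days (December has 31).
Jan 15, 2019 → Feb 11, 2019: 27 days.
Total: 3620 days.

3620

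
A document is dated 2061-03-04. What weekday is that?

Doomsday rule: the anchor day for the 2000s is Tuesday. For year 61: 61÷12 = 5 r 1, and 1÷4 = 0, so 5+1+0 = 6.
Tuesday + 6 ≡ Monday — that's 2061's doomsday.
In March the doomsday date is Mar 14.
Mar 4 is 10 days before Mar 14; 10 mod 7 = 3, so Monday − 3 = Friday.

Friday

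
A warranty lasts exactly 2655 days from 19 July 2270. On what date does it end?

+365 (one year) → Jul 19, 2271 (2290 left).
+366 (one year; includes Feb 29, 2272) → Jul 19, 2272 (1924 left).
+365 (one year) → Jul 19, 2273 (1559 left).
+365 (one year) → Jul 19, 2274 (1194 left).
+365 (one year) → Jul 19, 2275 (829 left).
+366 (one year; includes Feb 29, 2276) → Jul 19, 2276 (463 left).
+365 (one year) → Jul 19, 2277 (98 left).
Jul has 31 days: +13 → Aug 1, 2277 (85 left).
Aug has 31 days: +31 → Sep 1, 2277 (54 left).
Sep has 30 days: +30 → Oct 1, 2277 (24 left).
+24 → Oct 25, 2277.

October 25, 2277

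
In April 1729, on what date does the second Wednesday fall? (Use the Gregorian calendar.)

April 13, 1729

April 1, 1729 is a Friday.
The first Wednesday is therefore April 6 (5 days later).
The second Wednesday is 6 + 1×7 = April 13.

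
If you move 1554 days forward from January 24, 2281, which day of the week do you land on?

Jan 24, 2281 is a Monday.
1554 mod 7 = 0, so 1554 days after a Monday is Monday + 0 = Monday.

Monday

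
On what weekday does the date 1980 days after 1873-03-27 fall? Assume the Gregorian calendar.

Mar 27, 1873 is a Thursday.
1980 mod 7 = 6, so 1980 days after a Thursday is Thursday + 6 = Wednesday.

Wednesday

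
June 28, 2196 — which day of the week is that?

Doomsday rule: the anchor day for the 2100s is Sunday. For year 96: 96÷12 = 8 r 0, and 0÷4 = 0, so 8+0+0 = 8.
Sunday + 8 ≡ Monday — that's 2196's doomsday.
In June the doomsday date is Jun 6.
Jun 28 is 22 days after Jun 6; 22 mod 7 = 1, so Monday + 1 = Tuesday.

Tuesday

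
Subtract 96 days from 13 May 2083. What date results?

−13 → Apr 30, 2083 (end of Apr, 30 days; 83 left).
−30 → Mar 31, 2083 (end of Mar, 31 days; 53 left).
−31 → Feb 28, 2083 (end of Feb, 28 days; 22 left).
−22 → Feb 6, 2083.

February 6, 2083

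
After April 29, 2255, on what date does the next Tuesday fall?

May 1, 2255

Apr 29, 2255 is a Sunday.
From Sunday to the next Tuesday is 2 days.
Apr 29, 2255 + 2 = May 1, 2255.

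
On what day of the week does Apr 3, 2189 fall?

January 1, 2189 is a Thursday.
Jan 1, 2189 → Feb 1, 2189: 31 days (January has 31).
Feb 1, 2189 → Mar 1, 2189: 28 days (February has 28).
Mar 1, 2189 → Apr 1, 2189: 31 days (March has 31).
Apr 1, 2189 → Apr 3, 2189: 2 days.
Total: 92 days.
92 mod 7 = 1, so Thursday + 1 = Friday.

Friday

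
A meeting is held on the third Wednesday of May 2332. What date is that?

May 1, 2332 is a Sunday.
The first Wednesday is therefore May 4 (3 days later).
The third Wednesday is 4 + 2×7 = May 18.

May 18, 2332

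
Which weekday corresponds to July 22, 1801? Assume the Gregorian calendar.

Wednesday

January 1, 1801 is a Thursday.
Jan 1, 1801 → Feb 1, 1801: 31 days (January has 31).
Feb 1, 1801 → Mar 1, 1801: 28 days (February has 28).
Mar 1, 1801 → Apr 1, 1801: 31 days (March has 31).
Apr 1, 1801 → May 1, 1801: 30 days (April has 30).
May 1, 1801 → Jun 1, 1801: 31 days (May has 31).
Jun 1, 1801 → Jul 1, 1801: 30 days (June has 30).
Jul 1, 1801 → Jul 22, 1801: 21 days.
Total: 202 days.
202 mod 7 = 6, so Thursday + 6 = Wednesday.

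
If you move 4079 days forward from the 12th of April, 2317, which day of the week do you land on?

Tuesday

Apr 12, 2317 is a Thursday.
4079 mod 7 = 5, so 4079 days after a Thursday is Thursday + 5 = Tuesday.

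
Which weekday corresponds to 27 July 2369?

Sunday

Doomsday rule: the anchor day for the 2300s is Wednesday. For year 69: 69÷12 = 5 r 9, and 9÷4 = 2, so 5+9+2 = 16.
Wednesday + 16 ≡ Friday — that's 2369's doomsday.
In July the doomsday date is Jul 11.
Jul 27 is 16 days after Jul 11; 16 mod 7 = 2, so Friday + 2 = Sunday.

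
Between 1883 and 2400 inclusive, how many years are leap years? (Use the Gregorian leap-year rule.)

126

Multiples of 4 in [1883,2400]: 130.
Of those, multiples of 100: 6 (not leap unless ÷400).
Multiples of 400: 2.
Leap years = 130 − 6 + 2 = 126.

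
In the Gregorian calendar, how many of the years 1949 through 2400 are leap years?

Multiples of 4 in [1949,2400]: 113.
Of those, multiples of 100: 5 (not leap unless ÷400).
Multiples of 400: 2.
Leap years = 113 − 5 + 2 = 110.

110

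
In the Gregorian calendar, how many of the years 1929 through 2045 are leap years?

29

Multiples of 4 in [1929,2045]: 29.
Of those, multiples of 100: 1 (not leap unless ÷400).
Multiples of 400: 1.
Leap years = 29 − 1 + 1 = 29.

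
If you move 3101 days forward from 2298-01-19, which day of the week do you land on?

Wednesday

Jan 19, 2298 is a Wednesday.
3101 mod 7 = 0, so 3101 days after a Wednesday is Wednesday + 0 = Wednesday.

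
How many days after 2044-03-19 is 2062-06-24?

Mar 19, 2044 → Mar 19, 2045: 365 days.
Mar 19, 2045 → Mar 19, 2046: 365 days.
Mar 19, 2046 → Mar 19, 2047: 365 days.
Mar 19, 2047 → Mar 19, 2048: 366 days (Feb 29, 2048 is in that span).
Mar 19, 2048 → Mar 19, 2049: 365 days.
Mar 19, 2049 → Mar 19, 2050: 365 days.
Mar 19, 2050 → Mar 19, 2051: 365 days.
Mar 19, 2051 → Mar 19, 2052: 366 days (Feb 29, 2052 is in that span).
Mar 19, 2052 → Mar 19, 2053: 365 days.
Mar 19, 2053 → Mar 19, 2054: 365 days.
Mar 19, 2054 → Mar 19, 2055: 365 days.
Mar 19, 2055 → Mar 19, 2056: 366 days (Feb 29, 2056 is in that span).
Mar 19, 2056 → Mar 19, 2057: 365 days.
Mar 19, 2057 → Mar 19, 2058: 365 days.
Mar 19, 2058 → Mar 19, 2059: 365 days.
Mar 19, 2059 → Mar 19, 2060: 366 days (Feb 29, 2060 is in that span).
Mar 19, 2060 → Mar 19, 2061: 365 days.
Mar 19, 2061 → Mar 19, 2062: 365 days.
Mar 19, 2062 → Apr 19, 2062: 31 days (March has 31).
Apr 19, 2062 → May 19, 2062: 30 days (April has 30).
May 19, 2062 → Jun 19, 2062: 31 days (May has 31).
Jun 19, 2062 → Jun 24, 2062: 5 days.
Total: 6671 days.

6671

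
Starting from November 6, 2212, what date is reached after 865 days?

March 21, 2215

+365 (one year) → Nov 6, 2213 (500 left).
+365 (one year) → Nov 6, 2214 (135 left).
Nov has 30 days: +25 → Dec 1, 2214 (110 left).
Dec has 31 days: +31 → Jan 1, 2215 (79 left).
Jan has 31 days: +31 → Feb 1, 2215 (48 left).
Feb has 28 days: +28 → Mar 1, 2215 (20 left).
+20 → Mar 21, 2215.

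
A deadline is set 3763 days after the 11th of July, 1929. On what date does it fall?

+365 (one year) → Jul 11, 1930 (3398 left).
+365 (one year) → Jul 11, 1931 (3033 left).
+366 (one year; includes Feb 29, 1932) → Jul 11, 1932 (2667 left).
+365 (one year) → Jul 11, 1933 (2302 left).
+365 (one year) → Jul 11, 1934 (1937 left).
+365 (one year) → Jul 11, 1935 (1572 left).
+366 (one year; includes Feb 29, 1936) → Jul 11, 1936 (1206 left).
+365 (one year) → Jul 11, 1937 (841 left).
+365 (one year) → Jul 11, 1938 (476 left).
+365 (one year) → Jul 11, 1939 (111 left).
Jul has 31 days: +21 → Aug 1, 1939 (90 left).
Aug has 31 days: +31 → Sep 1, 1939 (59 left).
Sep has 30 days: +30 → Oct 1, 1939 (29 left).
+29 → Oct 30, 1939.

October 30, 1939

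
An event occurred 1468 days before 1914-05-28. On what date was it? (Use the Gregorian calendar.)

−365 (one year) → May 28, 1913 (1103 left).
−365 (one year) → May 28, 1912 (738 left).
−366 (one year; includes Feb 29, 1912) → May 28, 1911 (372 left).
−28 → Apr 30, 1911 (end of Apr, 30 days; 344 left).
−30 → Mar 31, 1911 (end of Mar, 31 days; 314 left).
−31 → Feb 28, 1911 (end of Feb, 28 days; 283 left).
−28 → Jan 31, 1911 (end of Jan, 31 days; 255 left).
−31 → Dec 31, 1910 (end of Dec, 31 days; 224 left).
−31 → Nov 30, 1910 (end of Nov, 30 days; 193 left).
−30 → Oct 31, 1910 (end of Oct, 31 days; 163 left).
−31 → Sep 30, 1910 (end of Sep, 30 days; 132 left).
−30 → Aug 31, 1910 (end of Aug, 31 days; 102 left).
−31 → Jul 31, 1910 (end of Jul, 31 days; 71 left).
−31 → Jun 30, 1910 (end of Jun, 30 days; 40 left).
−30 → May 31, 1910 (end of May, 31 days; 10 left).
−10 → May 21, 1910.

May 21, 1910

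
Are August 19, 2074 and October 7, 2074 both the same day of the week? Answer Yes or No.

Yes

From Aug 19, 2074 to Oct 7, 2074 is 49 days.
49 mod 7 = 0, so they are the same weekday.
(Aug 19, 2074 is a Sunday; Oct 7, 2074 is a Sunday.)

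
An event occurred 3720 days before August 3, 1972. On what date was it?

−366 (one year; includes Feb 29, 1972) → Aug 3, 1971 (3354 left).
−365 (one year) → Aug 3, 1970 (2989 left).
−365 (one year) → Aug 3, 1969 (2624 left).
−365 (one year) → Aug 3, 1968 (2259 left).
−366 (one year; includes Feb 29, 1968) → Aug 3, 1967 (1893 left).
−365 (one year) → Aug 3, 1966 (1528 left).
−365 (one year) → Aug 3, 1965 (1163 left).
−365 (one year) → Aug 3, 1964 (798 left).
−366 (one year; includes Feb 29, 1964) → Aug 3, 1963 (432 left).
−365 (one year) → Aug 3, 1962 (67 left).
−3 → Jul 31, 1962 (end of Jul, 31 days; 64 left).
−31 → Jun 30, 1962 (end of Jun, 30 days; 33 left).
−30 → May 31, 1962 (end of May, 31 days; 3 left).
−3 → May 28, 1962.

May 28, 1962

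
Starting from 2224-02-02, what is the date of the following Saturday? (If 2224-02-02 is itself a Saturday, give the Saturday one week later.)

February 7, 2224

Feb 2, 2224 is a Monday.
From Monday to the next Saturday is 5 days.
Feb 2, 2224 + 5 = Feb 7, 2224.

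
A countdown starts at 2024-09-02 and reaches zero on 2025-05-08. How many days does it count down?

Sep 2, 2024 → Oct 2, 2024: 30 days (September has 30).
Oct 2, 2024 → Nov 2, 2024: 31 days (October has 31).
Nov 2, 2024 → Dec 2, 2024: 30 days (November has 30).
Dec 2, 2024 → Jan 2, 2025: 31 days (December has 31).
Jan 2, 2025 → Feb 2, 2025: 31 days (January has 31).
Feb 2, 2025 → Mar 2, 2025: 28 days (February has 28).
Mar 2, 2025 → Apr 2, 2025: 31 days (March has 31).
Apr 2, 2025 → May 2, 2025: 30 days (April has 30).
May 2, 2025 → May 8, 2025: 6 days.
Total: 248 days.

248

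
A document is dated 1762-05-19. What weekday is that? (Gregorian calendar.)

Doomsday rule: the anchor day for the 1700s is Sunday. For year 62: 62÷12 = 5 r 2, and 2÷4 = 0, so 5+2+0 = 7.
Sunday + 7 ≡ Sunday — that's 1762's doomsday.
In May the doomsday date is May 9.
May 19 is 10 days after May 9; 10 mod 7 = 3, so Sunday + 3 = Wednesday.

Wednesday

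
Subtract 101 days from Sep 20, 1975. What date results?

June 11, 1975

−20 → Aug 31, 1975 (end of Aug, 31 days; 81 left).
−31 → Jul 31, 1975 (end of Jul, 31 days; 50 left).
−31 → Jun 30, 1975 (end of Jun, 30 days; 19 left).
−19 → Jun 11, 1975.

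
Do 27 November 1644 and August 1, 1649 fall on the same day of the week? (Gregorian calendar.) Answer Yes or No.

Yes

From Nov 27, 1644 to Aug 1, 1649 is 1708 days.
1708 mod 7 = 0, so they are the same weekday.
(Nov 27, 1644 is a Sunday; Aug 1, 1649 is a Sunday.)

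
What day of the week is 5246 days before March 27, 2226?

First find the weekday of Mar 27, 2226. Doomsday rule: the anchor day for the 2200s is Friday. For year 26: 26÷12 = 2 r 2, and 2÷4 = 0, so 2+2+0 = 4.
Friday + 4 ≡ Tuesday — that's 2226's doomsday.
In March the doomsday date is Mar 14.
Mar 27 is 13 days after Mar 14; 13 mod 7 = 6, so Tuesday + 6 = Monday.
5246 mod 7 = 3, so 5246 days before a Monday is Monday − 3 = Friday.

Friday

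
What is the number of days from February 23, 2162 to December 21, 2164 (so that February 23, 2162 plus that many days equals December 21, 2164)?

Feb 23, 2162 → Feb 23, 2163: 365 days.
Feb 23, 2163 → Feb 23, 2164: 365 days.
Feb 23, 2164 → Mar 23, 2164: 29 days (February has 29).
Mar 23, 2164 → Apr 23, 2164: 31 days (March has 31).
Apr 23, 2164 → May 23, 2164: 30 days (April has 30).
May 23, 2164 → Jun 23, 2164: 31 days (May has 31).
Jun 23, 2164 → Jul 23, 2164: 30 days (June has 30).
Jul 23, 2164 → Aug 23, 2164: 31 days (July has 31).
Aug 23, 2164 → Sep 23, 2164: 31 days (August has 31).
Sep 23, 2164 → Oct 23, 2164: 30 days (September has 30).
Oct 23, 2164 → Nov 23, 2164: 31 days (October has 31).
Nov 23, 2164 → Dec 21, 2164: 28 days.
Total: 1032 days.

1032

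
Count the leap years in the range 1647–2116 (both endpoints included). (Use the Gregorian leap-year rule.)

Multiples of 4 in [1647,2116]: 118.
Of those, multiples of 100: 5 (not leap unless ÷400).
Multiples of 400: 1.
Leap years = 118 − 5 + 1 = 114.

114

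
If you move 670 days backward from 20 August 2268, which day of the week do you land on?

Saturday

Aug 20, 2268 is a Thursday.
670 mod 7 = 5, so 670 days before a Thursday is Thursday − 5 = Saturday.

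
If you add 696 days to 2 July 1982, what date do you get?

+365 (one year) → Jul 2, 1983 (331 left).
Jul has 31 days: +30 → Aug 1, 1983 (301 left).
Aug has 31 days: +31 → Sep 1, 1983 (270 left).
Sep has 30 days: +30 → Oct 1, 1983 (240 left).
Oct has 31 days: +31 → Nov 1, 1983 (209 left).
Nov has 30 days: +30 → Dec 1, 1983 (179 left).
Dec has 31 days: +31 → Jan 1, 1984 (148 left).
Jan has 31 days: +31 → Feb 1, 1984 (117 left).
Feb has 29 days: +29 → Mar 1, 1984 (88 left).
Mar has 31 days: +31 → Apr 1, 1984 (57 left).
Apr has 30 days: +30 → May 1, 1984 (27 left).
+27 → May 28, 1984.

May 28, 1984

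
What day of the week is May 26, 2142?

Doomsday rule: the anchor day for the 2100s is Sunday. For year 42: 42÷12 = 3 r 6, and 6÷4 = 1, so 3+6+1 = 10.
Sunday + 10 ≡ Wednesday — that's 2142's doomsday.
In May the doomsday date is May 9.
May 26 is 17 days after May 9; 17 mod 7 = 3, so Wednesday + 3 = Saturday.

Saturday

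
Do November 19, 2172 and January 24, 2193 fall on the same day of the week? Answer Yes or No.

From Nov 19, 2172 to Jan 24, 2193 is 7371 days.
7371 mod 7 = 0, so they are the same weekday.
(Nov 19, 2172 is a Thursday; Jan 24, 2193 is a Thursday.)

Yes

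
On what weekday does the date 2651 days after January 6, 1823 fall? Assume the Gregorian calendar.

Jan 6, 1823 is a Monday.
2651 mod 7 = 5, so 2651 days after a Monday is Monday + 5 = Saturday.

Saturday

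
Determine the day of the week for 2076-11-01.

Sunday

January 1, 2076 is a Wednesday.
Jan 1, 2076 → Feb 1, 2076: 31 days (January has 31).
Feb 1, 2076 → Mar 1, 2076: 29 days (February has 29).
Mar 1, 2076 → Apr 1, 2076: 31 days (March has 31).
Apr 1, 2076 → May 1, 2076: 30 days (April has 30).
May 1, 2076 → Jun 1, 2076: 31 days (May has 31).
Jun 1, 2076 → Jul 1, 2076: 30 days (June has 30).
Jul 1, 2076 → Aug 1, 2076: 31 days (July has 31).
Aug 1, 2076 → Sep 1, 2076: 31 days (August has 31).
Sep 1, 2076 → Oct 1, 2076: 30 days (September has 30).
Oct 1, 2076 → Nov 1, 2076: 31 days.
Total: 305 days.
305 mod 7 = 4, so Wednesday + 4 = Sunday.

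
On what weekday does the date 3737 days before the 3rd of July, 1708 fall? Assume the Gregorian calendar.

Jul 3, 1708 is a Tuesday.
3737 mod 7 = 6, so 3737 days before a Tuesday is Tuesday − 6 = Wednesday.

Wednesday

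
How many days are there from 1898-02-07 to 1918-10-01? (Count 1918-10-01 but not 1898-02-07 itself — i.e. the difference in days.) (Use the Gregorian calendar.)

Feb 7, 1898 → Feb 7, 1899: 365 days.
Feb 7, 1899 → Feb 7, 1900: 365 days.
Feb 7, 1900 → Feb 7, 1901: 365 days.
Feb 7, 1901 → Feb 7, 1902: 365 days.
Feb 7, 1902 → Feb 7, 1903: 365 days.
Feb 7, 1903 → Feb 7, 1904: 365 days.
Feb 7, 1904 → Feb 7, 1905: 366 days (Feb 29, 1904 is in that span).
Feb 7, 1905 → Feb 7, 1906: 365 days.
Feb 7, 1906 → Feb 7, 1907: 365 days.
Feb 7, 1907 → Feb 7, 1908: 365 days.
Feb 7, 1908 → Feb 7, 1909: 366 days (Feb 29, 1908 is in that span).
Feb 7, 1909 → Feb 7, 1910: 365 days.
Feb 7, 1910 → Feb 7, 1911: 365 days.
Feb 7, 1911 → Feb 7, 1912: 365 days.
Feb 7, 1912 → Feb 7, 1913: 366 days (Feb 29, 1912 is in that span).
Feb 7, 1913 → Feb 7, 1914: 365 days.
Feb 7, 1914 → Feb 7, 1915: 365 days.
Feb 7, 1915 → Feb 7, 1916: 365 days.
Feb 7, 1916 → Feb 7, 1917: 366 days (Feb 29, 1916 is in that span).
Feb 7, 1917 → Feb 7, 1918: 365 days.
Feb 7, 1918 → Mar 7, 1918: 28 days (February has 28).
Mar 7, 1918 → Apr 7, 1918: 31 days (March has 31).
Apr 7, 1918 → May 7, 1918: 30 days (April has 30).
May 7, 1918 → Jun 7, 1918: 31 days (May has 31).
Jun 7, 1918 → Jul 7, 1918: 30 days (June has 30).
Jul 7, 1918 → Aug 7, 1918: 31 days (July has 31).
Aug 7, 1918 → Sep 7, 1918: 31 days (August has 31).
Sep 7, 1918 → Oct 1, 1918: 24 days.
Total: 7540 days.

7540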